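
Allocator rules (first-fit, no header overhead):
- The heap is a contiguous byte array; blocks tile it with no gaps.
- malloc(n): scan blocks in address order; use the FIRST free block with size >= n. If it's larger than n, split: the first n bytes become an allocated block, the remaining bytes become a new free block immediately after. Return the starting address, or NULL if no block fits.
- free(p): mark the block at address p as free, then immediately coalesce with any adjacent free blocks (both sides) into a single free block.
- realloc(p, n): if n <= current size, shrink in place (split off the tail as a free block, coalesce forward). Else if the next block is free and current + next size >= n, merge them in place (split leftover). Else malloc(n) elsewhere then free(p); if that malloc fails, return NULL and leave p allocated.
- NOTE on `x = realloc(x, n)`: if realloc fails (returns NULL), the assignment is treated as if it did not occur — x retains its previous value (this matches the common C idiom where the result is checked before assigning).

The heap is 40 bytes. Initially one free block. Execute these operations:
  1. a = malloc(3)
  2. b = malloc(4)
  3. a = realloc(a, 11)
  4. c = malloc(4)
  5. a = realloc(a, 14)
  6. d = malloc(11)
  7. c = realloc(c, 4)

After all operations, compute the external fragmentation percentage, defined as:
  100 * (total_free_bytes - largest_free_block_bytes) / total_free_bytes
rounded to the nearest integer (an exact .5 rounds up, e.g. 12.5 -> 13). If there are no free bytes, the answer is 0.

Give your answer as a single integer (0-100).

Answer: 43

Derivation:
Op 1: a = malloc(3) -> a = 0; heap: [0-2 ALLOC][3-39 FREE]
Op 2: b = malloc(4) -> b = 3; heap: [0-2 ALLOC][3-6 ALLOC][7-39 FREE]
Op 3: a = realloc(a, 11) -> a = 7; heap: [0-2 FREE][3-6 ALLOC][7-17 ALLOC][18-39 FREE]
Op 4: c = malloc(4) -> c = 18; heap: [0-2 FREE][3-6 ALLOC][7-17 ALLOC][18-21 ALLOC][22-39 FREE]
Op 5: a = realloc(a, 14) -> a = 22; heap: [0-2 FREE][3-6 ALLOC][7-17 FREE][18-21 ALLOC][22-35 ALLOC][36-39 FREE]
Op 6: d = malloc(11) -> d = 7; heap: [0-2 FREE][3-6 ALLOC][7-17 ALLOC][18-21 ALLOC][22-35 ALLOC][36-39 FREE]
Op 7: c = realloc(c, 4) -> c = 18; heap: [0-2 FREE][3-6 ALLOC][7-17 ALLOC][18-21 ALLOC][22-35 ALLOC][36-39 FREE]
Free blocks: [3 4] total_free=7 largest=4 -> 100*(7-4)/7 = 300/7 ≈ 42.857 -> rounds to 43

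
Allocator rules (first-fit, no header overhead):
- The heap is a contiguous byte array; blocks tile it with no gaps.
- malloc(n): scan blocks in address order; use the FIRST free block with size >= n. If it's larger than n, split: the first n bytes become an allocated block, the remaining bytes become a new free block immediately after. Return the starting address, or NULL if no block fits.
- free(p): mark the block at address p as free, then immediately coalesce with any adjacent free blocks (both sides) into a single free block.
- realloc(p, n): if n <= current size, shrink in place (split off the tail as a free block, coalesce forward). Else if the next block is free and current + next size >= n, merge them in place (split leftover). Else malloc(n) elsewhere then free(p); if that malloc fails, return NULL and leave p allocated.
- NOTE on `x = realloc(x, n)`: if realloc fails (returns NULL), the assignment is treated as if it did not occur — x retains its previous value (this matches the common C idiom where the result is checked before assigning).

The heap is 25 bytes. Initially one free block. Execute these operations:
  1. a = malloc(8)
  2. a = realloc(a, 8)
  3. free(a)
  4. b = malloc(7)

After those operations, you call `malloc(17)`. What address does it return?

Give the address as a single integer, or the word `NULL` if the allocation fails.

Answer: 7

Derivation:
Op 1: a = malloc(8) -> a = 0; heap: [0-7 ALLOC][8-24 FREE]
Op 2: a = realloc(a, 8) -> a = 0; heap: [0-7 ALLOC][8-24 FREE]
Op 3: free(a) -> (freed a); heap: [0-24 FREE]
Op 4: b = malloc(7) -> b = 0; heap: [0-6 ALLOC][7-24 FREE]
malloc(17): first-fit scan over [0-6 ALLOC][7-24 FREE] -> 7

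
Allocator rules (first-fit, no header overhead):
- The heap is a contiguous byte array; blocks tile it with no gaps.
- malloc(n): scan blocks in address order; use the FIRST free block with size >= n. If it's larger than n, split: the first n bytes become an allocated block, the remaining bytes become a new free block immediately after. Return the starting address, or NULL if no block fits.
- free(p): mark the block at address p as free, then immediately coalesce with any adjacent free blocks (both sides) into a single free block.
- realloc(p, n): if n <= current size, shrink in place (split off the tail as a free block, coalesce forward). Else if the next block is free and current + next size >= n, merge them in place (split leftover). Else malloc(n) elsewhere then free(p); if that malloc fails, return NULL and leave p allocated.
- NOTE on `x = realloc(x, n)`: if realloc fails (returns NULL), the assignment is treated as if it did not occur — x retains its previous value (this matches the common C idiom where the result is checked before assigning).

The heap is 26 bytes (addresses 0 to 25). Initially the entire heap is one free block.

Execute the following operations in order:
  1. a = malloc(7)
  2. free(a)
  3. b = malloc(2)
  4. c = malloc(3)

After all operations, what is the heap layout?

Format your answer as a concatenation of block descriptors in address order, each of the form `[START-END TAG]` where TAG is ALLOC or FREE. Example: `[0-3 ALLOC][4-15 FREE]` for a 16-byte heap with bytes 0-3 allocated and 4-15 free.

Answer: [0-1 ALLOC][2-4 ALLOC][5-25 FREE]

Derivation:
Op 1: a = malloc(7) -> a = 0; heap: [0-6 ALLOC][7-25 FREE]
Op 2: free(a) -> (freed a); heap: [0-25 FREE]
Op 3: b = malloc(2) -> b = 0; heap: [0-1 ALLOC][2-25 FREE]
Op 4: c = malloc(3) -> c = 2; heap: [0-1 ALLOC][2-4 ALLOC][5-25 FREE]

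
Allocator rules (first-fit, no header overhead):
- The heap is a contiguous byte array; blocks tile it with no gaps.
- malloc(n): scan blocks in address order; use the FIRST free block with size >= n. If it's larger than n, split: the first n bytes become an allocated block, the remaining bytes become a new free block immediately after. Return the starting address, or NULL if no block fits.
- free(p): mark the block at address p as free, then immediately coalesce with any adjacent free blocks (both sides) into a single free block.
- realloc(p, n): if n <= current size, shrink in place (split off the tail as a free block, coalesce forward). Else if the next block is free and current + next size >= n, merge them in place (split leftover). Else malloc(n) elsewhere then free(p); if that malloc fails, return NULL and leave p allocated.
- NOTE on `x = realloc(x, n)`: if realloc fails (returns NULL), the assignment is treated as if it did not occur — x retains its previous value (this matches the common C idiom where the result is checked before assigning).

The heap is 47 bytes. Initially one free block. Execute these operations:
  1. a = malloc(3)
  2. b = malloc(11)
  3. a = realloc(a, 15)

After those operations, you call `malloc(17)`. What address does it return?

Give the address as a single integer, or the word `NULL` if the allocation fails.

Answer: 29

Derivation:
Op 1: a = malloc(3) -> a = 0; heap: [0-2 ALLOC][3-46 FREE]
Op 2: b = malloc(11) -> b = 3; heap: [0-2 ALLOC][3-13 ALLOC][14-46 FREE]
Op 3: a = realloc(a, 15) -> a = 14; heap: [0-2 FREE][3-13 ALLOC][14-28 ALLOC][29-46 FREE]
malloc(17): first-fit scan over [0-2 FREE][3-13 ALLOC][14-28 ALLOC][29-46 FREE] -> 29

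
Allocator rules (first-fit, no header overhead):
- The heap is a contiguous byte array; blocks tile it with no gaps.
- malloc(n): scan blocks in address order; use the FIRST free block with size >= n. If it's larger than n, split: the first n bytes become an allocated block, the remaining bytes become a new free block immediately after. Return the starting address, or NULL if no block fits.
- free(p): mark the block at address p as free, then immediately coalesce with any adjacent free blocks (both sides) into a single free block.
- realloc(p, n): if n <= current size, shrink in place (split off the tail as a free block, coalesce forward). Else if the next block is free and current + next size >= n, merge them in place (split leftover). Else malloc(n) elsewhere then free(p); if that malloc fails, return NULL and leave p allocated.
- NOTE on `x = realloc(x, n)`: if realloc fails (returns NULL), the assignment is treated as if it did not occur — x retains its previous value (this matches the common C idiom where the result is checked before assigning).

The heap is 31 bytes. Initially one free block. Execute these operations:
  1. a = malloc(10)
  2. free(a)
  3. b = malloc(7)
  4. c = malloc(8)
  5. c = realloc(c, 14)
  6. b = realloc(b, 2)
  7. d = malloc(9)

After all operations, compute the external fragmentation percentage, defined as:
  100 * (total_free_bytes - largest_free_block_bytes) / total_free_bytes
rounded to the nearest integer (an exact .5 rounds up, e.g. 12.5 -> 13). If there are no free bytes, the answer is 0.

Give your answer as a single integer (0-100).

Answer: 17

Derivation:
Op 1: a = malloc(10) -> a = 0; heap: [0-9 ALLOC][10-30 FREE]
Op 2: free(a) -> (freed a); heap: [0-30 FREE]
Op 3: b = malloc(7) -> b = 0; heap: [0-6 ALLOC][7-30 FREE]
Op 4: c = malloc(8) -> c = 7; heap: [0-6 ALLOC][7-14 ALLOC][15-30 FREE]
Op 5: c = realloc(c, 14) -> c = 7; heap: [0-6 ALLOC][7-20 ALLOC][21-30 FREE]
Op 6: b = realloc(b, 2) -> b = 0; heap: [0-1 ALLOC][2-6 FREE][7-20 ALLOC][21-30 FREE]
Op 7: d = malloc(9) -> d = 21; heap: [0-1 ALLOC][2-6 FREE][7-20 ALLOC][21-29 ALLOC][30-30 FREE]
Free blocks: [5 1] total_free=6 largest=5 -> 100*(6-5)/6 = 100/6 ≈ 16.667 -> rounds to 17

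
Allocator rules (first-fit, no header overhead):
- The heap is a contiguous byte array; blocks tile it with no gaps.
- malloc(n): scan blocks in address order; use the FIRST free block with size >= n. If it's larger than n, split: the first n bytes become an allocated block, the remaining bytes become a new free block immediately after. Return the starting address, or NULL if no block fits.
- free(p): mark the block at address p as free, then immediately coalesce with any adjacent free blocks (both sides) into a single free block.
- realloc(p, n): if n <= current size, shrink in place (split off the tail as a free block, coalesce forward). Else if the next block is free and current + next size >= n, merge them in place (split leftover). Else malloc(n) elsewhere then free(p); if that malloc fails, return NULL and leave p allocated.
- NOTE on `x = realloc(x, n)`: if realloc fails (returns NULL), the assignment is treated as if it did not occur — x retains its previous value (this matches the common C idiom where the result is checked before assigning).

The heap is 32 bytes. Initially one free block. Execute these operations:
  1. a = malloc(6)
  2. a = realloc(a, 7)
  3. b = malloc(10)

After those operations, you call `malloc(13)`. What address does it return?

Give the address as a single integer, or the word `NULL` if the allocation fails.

Op 1: a = malloc(6) -> a = 0; heap: [0-5 ALLOC][6-31 FREE]
Op 2: a = realloc(a, 7) -> a = 0; heap: [0-6 ALLOC][7-31 FREE]
Op 3: b = malloc(10) -> b = 7; heap: [0-6 ALLOC][7-16 ALLOC][17-31 FREE]
malloc(13): first-fit scan over [0-6 ALLOC][7-16 ALLOC][17-31 FREE] -> 17

Answer: 17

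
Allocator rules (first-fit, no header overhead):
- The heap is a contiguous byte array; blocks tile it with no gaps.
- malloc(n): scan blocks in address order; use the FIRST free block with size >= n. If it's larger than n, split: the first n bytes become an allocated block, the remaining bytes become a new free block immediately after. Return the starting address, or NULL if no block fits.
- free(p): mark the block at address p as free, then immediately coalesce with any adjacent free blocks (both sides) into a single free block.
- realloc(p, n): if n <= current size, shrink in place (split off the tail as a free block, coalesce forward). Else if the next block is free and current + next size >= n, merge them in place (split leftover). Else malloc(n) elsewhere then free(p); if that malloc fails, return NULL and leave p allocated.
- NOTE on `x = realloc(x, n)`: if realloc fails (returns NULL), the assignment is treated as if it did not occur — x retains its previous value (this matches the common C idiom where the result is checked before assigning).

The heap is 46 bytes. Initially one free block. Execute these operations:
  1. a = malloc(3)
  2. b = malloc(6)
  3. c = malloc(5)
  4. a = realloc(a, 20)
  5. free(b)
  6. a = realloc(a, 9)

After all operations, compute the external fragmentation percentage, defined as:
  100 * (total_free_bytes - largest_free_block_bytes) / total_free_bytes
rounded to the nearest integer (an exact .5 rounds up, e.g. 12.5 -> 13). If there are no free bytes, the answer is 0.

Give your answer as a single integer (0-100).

Answer: 28

Derivation:
Op 1: a = malloc(3) -> a = 0; heap: [0-2 ALLOC][3-45 FREE]
Op 2: b = malloc(6) -> b = 3; heap: [0-2 ALLOC][3-8 ALLOC][9-45 FREE]
Op 3: c = malloc(5) -> c = 9; heap: [0-2 ALLOC][3-8 ALLOC][9-13 ALLOC][14-45 FREE]
Op 4: a = realloc(a, 20) -> a = 14; heap: [0-2 FREE][3-8 ALLOC][9-13 ALLOC][14-33 ALLOC][34-45 FREE]
Op 5: free(b) -> (freed b); heap: [0-8 FREE][9-13 ALLOC][14-33 ALLOC][34-45 FREE]
Op 6: a = realloc(a, 9) -> a = 14; heap: [0-8 FREE][9-13 ALLOC][14-22 ALLOC][23-45 FREE]
Free blocks: [9 23] total_free=32 largest=23 -> 100*(32-23)/32 = 900/32 = 28.125 -> rounds to 28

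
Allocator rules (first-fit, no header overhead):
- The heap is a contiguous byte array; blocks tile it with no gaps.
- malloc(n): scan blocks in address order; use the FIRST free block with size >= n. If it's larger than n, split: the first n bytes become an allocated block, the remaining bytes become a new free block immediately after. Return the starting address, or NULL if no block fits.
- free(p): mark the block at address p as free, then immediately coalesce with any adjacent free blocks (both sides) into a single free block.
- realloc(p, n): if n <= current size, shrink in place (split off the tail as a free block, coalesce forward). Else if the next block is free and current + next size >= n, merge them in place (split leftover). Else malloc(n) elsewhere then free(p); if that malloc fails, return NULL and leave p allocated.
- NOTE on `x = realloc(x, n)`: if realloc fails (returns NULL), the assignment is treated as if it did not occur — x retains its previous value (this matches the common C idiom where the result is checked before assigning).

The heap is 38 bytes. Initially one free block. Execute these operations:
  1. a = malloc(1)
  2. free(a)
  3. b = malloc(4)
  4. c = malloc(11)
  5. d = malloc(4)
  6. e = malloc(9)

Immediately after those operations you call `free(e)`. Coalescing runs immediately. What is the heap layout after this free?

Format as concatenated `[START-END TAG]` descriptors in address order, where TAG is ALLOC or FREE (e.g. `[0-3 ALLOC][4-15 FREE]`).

Answer: [0-3 ALLOC][4-14 ALLOC][15-18 ALLOC][19-37 FREE]

Derivation:
Op 1: a = malloc(1) -> a = 0; heap: [0-0 ALLOC][1-37 FREE]
Op 2: free(a) -> (freed a); heap: [0-37 FREE]
Op 3: b = malloc(4) -> b = 0; heap: [0-3 ALLOC][4-37 FREE]
Op 4: c = malloc(11) -> c = 4; heap: [0-3 ALLOC][4-14 ALLOC][15-37 FREE]
Op 5: d = malloc(4) -> d = 15; heap: [0-3 ALLOC][4-14 ALLOC][15-18 ALLOC][19-37 FREE]
Op 6: e = malloc(9) -> e = 19; heap: [0-3 ALLOC][4-14 ALLOC][15-18 ALLOC][19-27 ALLOC][28-37 FREE]
free(e): e = 19 -> block [19-27 ALLOC]; mark free, coalesce with adjacent free neighbors -> [0-3 ALLOC][4-14 ALLOC][15-18 ALLOC][19-37 FREE]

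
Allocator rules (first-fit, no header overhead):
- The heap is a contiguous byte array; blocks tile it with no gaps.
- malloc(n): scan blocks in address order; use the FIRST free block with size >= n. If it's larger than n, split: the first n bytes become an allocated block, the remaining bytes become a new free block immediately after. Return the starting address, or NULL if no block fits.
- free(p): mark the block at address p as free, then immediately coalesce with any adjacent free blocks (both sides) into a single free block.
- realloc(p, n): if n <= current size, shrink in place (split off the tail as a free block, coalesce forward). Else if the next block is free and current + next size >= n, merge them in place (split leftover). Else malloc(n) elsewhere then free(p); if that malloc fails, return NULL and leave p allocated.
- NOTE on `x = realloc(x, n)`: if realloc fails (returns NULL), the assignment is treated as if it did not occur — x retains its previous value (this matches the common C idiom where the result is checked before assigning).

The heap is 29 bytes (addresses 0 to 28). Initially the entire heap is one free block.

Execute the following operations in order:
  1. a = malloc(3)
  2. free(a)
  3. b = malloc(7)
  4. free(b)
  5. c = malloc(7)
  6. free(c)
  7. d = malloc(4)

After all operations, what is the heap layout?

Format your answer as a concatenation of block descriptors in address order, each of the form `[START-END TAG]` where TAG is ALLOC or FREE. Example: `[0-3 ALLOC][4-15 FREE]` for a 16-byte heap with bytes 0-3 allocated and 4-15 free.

Answer: [0-3 ALLOC][4-28 FREE]

Derivation:
Op 1: a = malloc(3) -> a = 0; heap: [0-2 ALLOC][3-28 FREE]
Op 2: free(a) -> (freed a); heap: [0-28 FREE]
Op 3: b = malloc(7) -> b = 0; heap: [0-6 ALLOC][7-28 FREE]
Op 4: free(b) -> (freed b); heap: [0-28 FREE]
Op 5: c = malloc(7) -> c = 0; heap: [0-6 ALLOC][7-28 FREE]
Op 6: free(c) -> (freed c); heap: [0-28 FREE]
Op 7: d = malloc(4) -> d = 0; heap: [0-3 ALLOC][4-28 FREE]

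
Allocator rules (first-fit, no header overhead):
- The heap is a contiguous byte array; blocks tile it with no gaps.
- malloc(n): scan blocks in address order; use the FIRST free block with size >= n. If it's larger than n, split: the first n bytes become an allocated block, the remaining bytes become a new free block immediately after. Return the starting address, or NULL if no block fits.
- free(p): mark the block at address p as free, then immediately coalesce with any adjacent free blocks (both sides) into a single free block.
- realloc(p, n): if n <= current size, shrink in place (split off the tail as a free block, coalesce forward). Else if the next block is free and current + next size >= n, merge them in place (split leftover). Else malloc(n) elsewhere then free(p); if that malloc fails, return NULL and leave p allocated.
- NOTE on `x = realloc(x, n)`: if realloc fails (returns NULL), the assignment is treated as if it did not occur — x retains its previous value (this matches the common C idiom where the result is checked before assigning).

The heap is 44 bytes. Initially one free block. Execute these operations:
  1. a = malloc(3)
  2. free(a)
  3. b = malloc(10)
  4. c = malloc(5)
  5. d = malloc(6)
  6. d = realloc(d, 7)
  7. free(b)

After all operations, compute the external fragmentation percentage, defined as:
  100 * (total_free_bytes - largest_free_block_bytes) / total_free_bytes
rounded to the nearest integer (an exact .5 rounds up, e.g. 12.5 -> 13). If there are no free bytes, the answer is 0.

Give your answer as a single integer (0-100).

Op 1: a = malloc(3) -> a = 0; heap: [0-2 ALLOC][3-43 FREE]
Op 2: free(a) -> (freed a); heap: [0-43 FREE]
Op 3: b = malloc(10) -> b = 0; heap: [0-9 ALLOC][10-43 FREE]
Op 4: c = malloc(5) -> c = 10; heap: [0-9 ALLOC][10-14 ALLOC][15-43 FREE]
Op 5: d = malloc(6) -> d = 15; heap: [0-9 ALLOC][10-14 ALLOC][15-20 ALLOC][21-43 FREE]
Op 6: d = realloc(d, 7) -> d = 15; heap: [0-9 ALLOC][10-14 ALLOC][15-21 ALLOC][22-43 FREE]
Op 7: free(b) -> (freed b); heap: [0-9 FREE][10-14 ALLOC][15-21 ALLOC][22-43 FREE]
Free blocks: [10 22] total_free=32 largest=22 -> 100*(32-22)/32 = 1000/32 = 31.25 -> rounds to 31

Answer: 31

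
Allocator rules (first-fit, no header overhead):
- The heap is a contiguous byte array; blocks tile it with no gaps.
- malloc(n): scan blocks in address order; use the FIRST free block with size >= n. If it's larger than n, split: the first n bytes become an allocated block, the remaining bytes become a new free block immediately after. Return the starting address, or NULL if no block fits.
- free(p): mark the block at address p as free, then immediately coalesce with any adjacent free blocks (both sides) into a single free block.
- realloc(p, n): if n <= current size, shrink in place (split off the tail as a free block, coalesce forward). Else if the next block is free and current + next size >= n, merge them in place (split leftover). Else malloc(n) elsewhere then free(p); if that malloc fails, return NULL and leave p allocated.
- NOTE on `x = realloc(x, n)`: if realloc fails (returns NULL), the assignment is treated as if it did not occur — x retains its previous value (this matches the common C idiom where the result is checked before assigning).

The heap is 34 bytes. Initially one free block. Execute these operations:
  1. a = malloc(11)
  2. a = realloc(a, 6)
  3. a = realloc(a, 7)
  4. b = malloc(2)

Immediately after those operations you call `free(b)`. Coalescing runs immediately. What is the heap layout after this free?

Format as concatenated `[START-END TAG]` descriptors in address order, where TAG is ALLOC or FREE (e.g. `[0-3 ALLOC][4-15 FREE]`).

Answer: [0-6 ALLOC][7-33 FREE]

Derivation:
Op 1: a = malloc(11) -> a = 0; heap: [0-10 ALLOC][11-33 FREE]
Op 2: a = realloc(a, 6) -> a = 0; heap: [0-5 ALLOC][6-33 FREE]
Op 3: a = realloc(a, 7) -> a = 0; heap: [0-6 ALLOC][7-33 FREE]
Op 4: b = malloc(2) -> b = 7; heap: [0-6 ALLOC][7-8 ALLOC][9-33 FREE]
free(b): b = 7 -> block [7-8 ALLOC]; mark free, coalesce with adjacent free neighbors -> [0-6 ALLOC][7-33 FREE]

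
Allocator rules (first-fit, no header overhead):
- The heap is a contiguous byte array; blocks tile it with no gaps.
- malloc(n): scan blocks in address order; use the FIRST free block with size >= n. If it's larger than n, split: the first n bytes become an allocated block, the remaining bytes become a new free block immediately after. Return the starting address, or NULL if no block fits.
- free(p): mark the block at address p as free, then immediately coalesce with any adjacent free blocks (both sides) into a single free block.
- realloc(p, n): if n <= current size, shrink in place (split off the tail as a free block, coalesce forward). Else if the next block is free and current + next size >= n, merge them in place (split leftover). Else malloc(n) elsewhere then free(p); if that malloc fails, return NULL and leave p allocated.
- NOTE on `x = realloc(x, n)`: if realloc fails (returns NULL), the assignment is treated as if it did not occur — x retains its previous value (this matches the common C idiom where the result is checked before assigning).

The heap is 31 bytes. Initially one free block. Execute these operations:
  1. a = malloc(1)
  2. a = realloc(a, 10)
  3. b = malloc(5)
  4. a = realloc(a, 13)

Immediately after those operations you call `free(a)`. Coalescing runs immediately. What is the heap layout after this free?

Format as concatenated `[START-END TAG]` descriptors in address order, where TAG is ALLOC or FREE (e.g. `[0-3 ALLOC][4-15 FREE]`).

Op 1: a = malloc(1) -> a = 0; heap: [0-0 ALLOC][1-30 FREE]
Op 2: a = realloc(a, 10) -> a = 0; heap: [0-9 ALLOC][10-30 FREE]
Op 3: b = malloc(5) -> b = 10; heap: [0-9 ALLOC][10-14 ALLOC][15-30 FREE]
Op 4: a = realloc(a, 13) -> a = 15; heap: [0-9 FREE][10-14 ALLOC][15-27 ALLOC][28-30 FREE]
free(a): a = 15 -> block [15-27 ALLOC]; mark free, coalesce with adjacent free neighbors -> [0-9 FREE][10-14 ALLOC][15-30 FREE]

Answer: [0-9 FREE][10-14 ALLOC][15-30 FREE]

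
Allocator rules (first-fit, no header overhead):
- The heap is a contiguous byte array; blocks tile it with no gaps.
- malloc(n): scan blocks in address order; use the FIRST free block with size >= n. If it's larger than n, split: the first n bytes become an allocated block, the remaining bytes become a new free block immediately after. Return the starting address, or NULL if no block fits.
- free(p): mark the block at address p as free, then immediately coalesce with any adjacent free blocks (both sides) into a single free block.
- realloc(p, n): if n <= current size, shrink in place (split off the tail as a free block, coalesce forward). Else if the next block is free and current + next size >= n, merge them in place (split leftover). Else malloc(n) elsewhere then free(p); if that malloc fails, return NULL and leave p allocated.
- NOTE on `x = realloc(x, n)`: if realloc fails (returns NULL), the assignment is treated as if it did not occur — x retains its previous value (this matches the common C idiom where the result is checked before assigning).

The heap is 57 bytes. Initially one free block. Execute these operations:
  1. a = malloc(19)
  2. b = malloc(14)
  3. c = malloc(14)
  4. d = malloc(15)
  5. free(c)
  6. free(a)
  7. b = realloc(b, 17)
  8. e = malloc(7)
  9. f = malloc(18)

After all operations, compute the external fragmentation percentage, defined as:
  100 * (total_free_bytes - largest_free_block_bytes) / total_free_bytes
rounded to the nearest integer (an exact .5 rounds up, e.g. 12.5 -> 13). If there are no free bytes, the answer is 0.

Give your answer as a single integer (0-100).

Op 1: a = malloc(19) -> a = 0; heap: [0-18 ALLOC][19-56 FREE]
Op 2: b = malloc(14) -> b = 19; heap: [0-18 ALLOC][19-32 ALLOC][33-56 FREE]
Op 3: c = malloc(14) -> c = 33; heap: [0-18 ALLOC][19-32 ALLOC][33-46 ALLOC][47-56 FREE]
Op 4: d = malloc(15) -> d = NULL; heap: [0-18 ALLOC][19-32 ALLOC][33-46 ALLOC][47-56 FREE]
Op 5: free(c) -> (freed c); heap: [0-18 ALLOC][19-32 ALLOC][33-56 FREE]
Op 6: free(a) -> (freed a); heap: [0-18 FREE][19-32 ALLOC][33-56 FREE]
Op 7: b = realloc(b, 17) -> b = 19; heap: [0-18 FREE][19-35 ALLOC][36-56 FREE]
Op 8: e = malloc(7) -> e = 0; heap: [0-6 ALLOC][7-18 FREE][19-35 ALLOC][36-56 FREE]
Op 9: f = malloc(18) -> f = 36; heap: [0-6 ALLOC][7-18 FREE][19-35 ALLOC][36-53 ALLOC][54-56 FREE]
Free blocks: [12 3] total_free=15 largest=12 -> 100*(15-12)/15 = 300/15 = 20

Answer: 20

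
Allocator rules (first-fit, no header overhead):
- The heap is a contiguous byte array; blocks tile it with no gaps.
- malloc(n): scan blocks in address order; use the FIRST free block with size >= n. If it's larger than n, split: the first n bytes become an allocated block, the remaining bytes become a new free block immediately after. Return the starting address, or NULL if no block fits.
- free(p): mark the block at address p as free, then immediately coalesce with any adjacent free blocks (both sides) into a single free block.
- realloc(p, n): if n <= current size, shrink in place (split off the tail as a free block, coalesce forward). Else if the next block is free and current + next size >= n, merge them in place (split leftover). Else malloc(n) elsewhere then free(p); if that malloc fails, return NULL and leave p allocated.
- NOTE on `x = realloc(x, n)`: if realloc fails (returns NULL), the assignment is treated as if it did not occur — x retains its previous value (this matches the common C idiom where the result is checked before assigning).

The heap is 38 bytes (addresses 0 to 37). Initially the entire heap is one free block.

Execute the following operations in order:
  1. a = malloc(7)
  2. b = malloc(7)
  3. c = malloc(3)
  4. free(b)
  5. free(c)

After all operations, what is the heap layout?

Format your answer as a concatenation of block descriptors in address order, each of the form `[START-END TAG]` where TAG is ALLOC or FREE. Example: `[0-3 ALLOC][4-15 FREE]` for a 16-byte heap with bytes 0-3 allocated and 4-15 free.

Answer: [0-6 ALLOC][7-37 FREE]

Derivation:
Op 1: a = malloc(7) -> a = 0; heap: [0-6 ALLOC][7-37 FREE]
Op 2: b = malloc(7) -> b = 7; heap: [0-6 ALLOC][7-13 ALLOC][14-37 FREE]
Op 3: c = malloc(3) -> c = 14; heap: [0-6 ALLOC][7-13 ALLOC][14-16 ALLOC][17-37 FREE]
Op 4: free(b) -> (freed b); heap: [0-6 ALLOC][7-13 FREE][14-16 ALLOC][17-37 FREE]
Op 5: free(c) -> (freed c); heap: [0-6 ALLOC][7-37 FREE]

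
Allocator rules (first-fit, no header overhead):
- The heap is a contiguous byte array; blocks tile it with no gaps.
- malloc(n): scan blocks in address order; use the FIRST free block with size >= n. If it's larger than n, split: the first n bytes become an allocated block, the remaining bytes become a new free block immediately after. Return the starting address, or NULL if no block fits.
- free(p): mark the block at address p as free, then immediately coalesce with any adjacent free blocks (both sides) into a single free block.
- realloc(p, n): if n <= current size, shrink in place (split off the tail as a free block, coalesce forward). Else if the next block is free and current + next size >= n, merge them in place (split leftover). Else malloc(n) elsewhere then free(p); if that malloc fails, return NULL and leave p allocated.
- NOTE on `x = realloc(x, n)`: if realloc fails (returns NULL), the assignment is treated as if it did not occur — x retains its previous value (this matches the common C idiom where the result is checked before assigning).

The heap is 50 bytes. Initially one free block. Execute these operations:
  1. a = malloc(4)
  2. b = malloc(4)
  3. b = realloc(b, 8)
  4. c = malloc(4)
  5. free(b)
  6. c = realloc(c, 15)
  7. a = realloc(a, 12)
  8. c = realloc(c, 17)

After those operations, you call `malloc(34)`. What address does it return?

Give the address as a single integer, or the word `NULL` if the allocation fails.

Answer: NULL

Derivation:
Op 1: a = malloc(4) -> a = 0; heap: [0-3 ALLOC][4-49 FREE]
Op 2: b = malloc(4) -> b = 4; heap: [0-3 ALLOC][4-7 ALLOC][8-49 FREE]
Op 3: b = realloc(b, 8) -> b = 4; heap: [0-3 ALLOC][4-11 ALLOC][12-49 FREE]
Op 4: c = malloc(4) -> c = 12; heap: [0-3 ALLOC][4-11 ALLOC][12-15 ALLOC][16-49 FREE]
Op 5: free(b) -> (freed b); heap: [0-3 ALLOC][4-11 FREE][12-15 ALLOC][16-49 FREE]
Op 6: c = realloc(c, 15) -> c = 12; heap: [0-3 ALLOC][4-11 FREE][12-26 ALLOC][27-49 FREE]
Op 7: a = realloc(a, 12) -> a = 0; heap: [0-11 ALLOC][12-26 ALLOC][27-49 FREE]
Op 8: c = realloc(c, 17) -> c = 12; heap: [0-11 ALLOC][12-28 ALLOC][29-49 FREE]
malloc(34): first-fit scan over [0-11 ALLOC][12-28 ALLOC][29-49 FREE] -> NULL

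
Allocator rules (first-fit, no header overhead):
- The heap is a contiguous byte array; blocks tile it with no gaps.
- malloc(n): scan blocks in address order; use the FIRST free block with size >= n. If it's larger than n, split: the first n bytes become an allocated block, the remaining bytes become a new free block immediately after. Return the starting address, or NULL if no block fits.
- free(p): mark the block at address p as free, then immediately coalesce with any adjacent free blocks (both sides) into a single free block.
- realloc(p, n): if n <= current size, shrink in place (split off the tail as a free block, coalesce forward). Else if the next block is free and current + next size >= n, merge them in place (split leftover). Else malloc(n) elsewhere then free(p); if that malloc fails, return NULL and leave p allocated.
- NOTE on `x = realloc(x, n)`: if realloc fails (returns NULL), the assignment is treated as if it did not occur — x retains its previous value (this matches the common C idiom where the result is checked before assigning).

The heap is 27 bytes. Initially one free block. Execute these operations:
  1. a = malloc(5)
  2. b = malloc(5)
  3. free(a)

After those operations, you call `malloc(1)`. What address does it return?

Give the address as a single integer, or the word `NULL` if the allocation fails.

Answer: 0

Derivation:
Op 1: a = malloc(5) -> a = 0; heap: [0-4 ALLOC][5-26 FREE]
Op 2: b = malloc(5) -> b = 5; heap: [0-4 ALLOC][5-9 ALLOC][10-26 FREE]
Op 3: free(a) -> (freed a); heap: [0-4 FREE][5-9 ALLOC][10-26 FREE]
malloc(1): first-fit scan over [0-4 FREE][5-9 ALLOC][10-26 FREE] -> 0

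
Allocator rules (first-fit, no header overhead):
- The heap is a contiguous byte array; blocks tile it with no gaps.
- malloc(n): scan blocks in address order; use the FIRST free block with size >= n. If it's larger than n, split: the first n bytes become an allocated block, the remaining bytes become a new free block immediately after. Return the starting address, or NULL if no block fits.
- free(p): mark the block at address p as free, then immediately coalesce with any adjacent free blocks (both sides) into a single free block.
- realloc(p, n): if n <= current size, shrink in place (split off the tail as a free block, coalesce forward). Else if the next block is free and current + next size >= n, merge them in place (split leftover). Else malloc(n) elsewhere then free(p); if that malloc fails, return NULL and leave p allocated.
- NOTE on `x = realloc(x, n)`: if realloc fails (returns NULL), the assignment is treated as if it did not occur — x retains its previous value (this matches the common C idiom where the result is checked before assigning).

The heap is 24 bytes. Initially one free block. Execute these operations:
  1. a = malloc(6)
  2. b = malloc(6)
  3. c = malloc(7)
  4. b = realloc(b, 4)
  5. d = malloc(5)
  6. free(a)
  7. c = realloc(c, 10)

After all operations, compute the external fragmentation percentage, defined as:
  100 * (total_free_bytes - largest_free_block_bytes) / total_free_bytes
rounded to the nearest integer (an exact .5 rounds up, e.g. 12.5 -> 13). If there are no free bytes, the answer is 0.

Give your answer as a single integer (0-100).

Op 1: a = malloc(6) -> a = 0; heap: [0-5 ALLOC][6-23 FREE]
Op 2: b = malloc(6) -> b = 6; heap: [0-5 ALLOC][6-11 ALLOC][12-23 FREE]
Op 3: c = malloc(7) -> c = 12; heap: [0-5 ALLOC][6-11 ALLOC][12-18 ALLOC][19-23 FREE]
Op 4: b = realloc(b, 4) -> b = 6; heap: [0-5 ALLOC][6-9 ALLOC][10-11 FREE][12-18 ALLOC][19-23 FREE]
Op 5: d = malloc(5) -> d = 19; heap: [0-5 ALLOC][6-9 ALLOC][10-11 FREE][12-18 ALLOC][19-23 ALLOC]
Op 6: free(a) -> (freed a); heap: [0-5 FREE][6-9 ALLOC][10-11 FREE][12-18 ALLOC][19-23 ALLOC]
Op 7: c = realloc(c, 10) -> NULL (c unchanged); heap: [0-5 FREE][6-9 ALLOC][10-11 FREE][12-18 ALLOC][19-23 ALLOC]
Free blocks: [6 2] total_free=8 largest=6 -> 100*(8-6)/8 = 200/8 = 25

Answer: 25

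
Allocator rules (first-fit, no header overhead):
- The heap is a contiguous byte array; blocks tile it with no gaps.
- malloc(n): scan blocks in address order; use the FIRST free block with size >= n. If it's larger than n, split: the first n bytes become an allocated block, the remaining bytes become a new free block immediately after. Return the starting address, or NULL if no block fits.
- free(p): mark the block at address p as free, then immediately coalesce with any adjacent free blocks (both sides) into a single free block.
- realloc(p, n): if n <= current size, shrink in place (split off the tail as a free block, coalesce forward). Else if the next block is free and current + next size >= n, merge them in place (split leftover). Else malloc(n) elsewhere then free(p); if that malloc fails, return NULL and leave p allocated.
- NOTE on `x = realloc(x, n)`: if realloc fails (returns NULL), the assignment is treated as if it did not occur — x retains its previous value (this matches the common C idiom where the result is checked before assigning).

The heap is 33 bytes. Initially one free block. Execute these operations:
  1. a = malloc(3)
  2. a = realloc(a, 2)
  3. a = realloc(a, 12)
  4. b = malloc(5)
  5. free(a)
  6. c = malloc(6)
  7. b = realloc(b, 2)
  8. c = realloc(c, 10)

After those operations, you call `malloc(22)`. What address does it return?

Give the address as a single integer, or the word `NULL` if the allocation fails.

Answer: NULL

Derivation:
Op 1: a = malloc(3) -> a = 0; heap: [0-2 ALLOC][3-32 FREE]
Op 2: a = realloc(a, 2) -> a = 0; heap: [0-1 ALLOC][2-32 FREE]
Op 3: a = realloc(a, 12) -> a = 0; heap: [0-11 ALLOC][12-32 FREE]
Op 4: b = malloc(5) -> b = 12; heap: [0-11 ALLOC][12-16 ALLOC][17-32 FREE]
Op 5: free(a) -> (freed a); heap: [0-11 FREE][12-16 ALLOC][17-32 FREE]
Op 6: c = malloc(6) -> c = 0; heap: [0-5 ALLOC][6-11 FREE][12-16 ALLOC][17-32 FREE]
Op 7: b = realloc(b, 2) -> b = 12; heap: [0-5 ALLOC][6-11 FREE][12-13 ALLOC][14-32 FREE]
Op 8: c = realloc(c, 10) -> c = 0; heap: [0-9 ALLOC][10-11 FREE][12-13 ALLOC][14-32 FREE]
malloc(22): first-fit scan over [0-9 ALLOC][10-11 FREE][12-13 ALLOC][14-32 FREE] -> NULL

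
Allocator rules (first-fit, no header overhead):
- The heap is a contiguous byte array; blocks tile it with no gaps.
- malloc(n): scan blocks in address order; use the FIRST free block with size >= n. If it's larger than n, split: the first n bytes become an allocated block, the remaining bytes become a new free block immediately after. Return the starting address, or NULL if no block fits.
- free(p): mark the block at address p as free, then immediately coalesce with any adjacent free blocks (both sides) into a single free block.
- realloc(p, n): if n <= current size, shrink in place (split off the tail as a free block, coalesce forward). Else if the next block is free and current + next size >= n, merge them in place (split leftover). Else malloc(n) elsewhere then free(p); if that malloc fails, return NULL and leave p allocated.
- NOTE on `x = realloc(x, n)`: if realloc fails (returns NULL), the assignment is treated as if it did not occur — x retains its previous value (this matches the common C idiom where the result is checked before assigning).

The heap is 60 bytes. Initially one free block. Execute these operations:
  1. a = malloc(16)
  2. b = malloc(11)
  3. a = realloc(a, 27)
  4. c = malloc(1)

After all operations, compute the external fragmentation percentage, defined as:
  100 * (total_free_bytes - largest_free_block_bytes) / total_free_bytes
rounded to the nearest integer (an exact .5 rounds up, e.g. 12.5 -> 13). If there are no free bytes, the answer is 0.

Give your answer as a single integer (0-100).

Op 1: a = malloc(16) -> a = 0; heap: [0-15 ALLOC][16-59 FREE]
Op 2: b = malloc(11) -> b = 16; heap: [0-15 ALLOC][16-26 ALLOC][27-59 FREE]
Op 3: a = realloc(a, 27) -> a = 27; heap: [0-15 FREE][16-26 ALLOC][27-53 ALLOC][54-59 FREE]
Op 4: c = malloc(1) -> c = 0; heap: [0-0 ALLOC][1-15 FREE][16-26 ALLOC][27-53 ALLOC][54-59 FREE]
Free blocks: [15 6] total_free=21 largest=15 -> 100*(21-15)/21 = 600/21 ≈ 28.571 -> rounds to 29

Answer: 29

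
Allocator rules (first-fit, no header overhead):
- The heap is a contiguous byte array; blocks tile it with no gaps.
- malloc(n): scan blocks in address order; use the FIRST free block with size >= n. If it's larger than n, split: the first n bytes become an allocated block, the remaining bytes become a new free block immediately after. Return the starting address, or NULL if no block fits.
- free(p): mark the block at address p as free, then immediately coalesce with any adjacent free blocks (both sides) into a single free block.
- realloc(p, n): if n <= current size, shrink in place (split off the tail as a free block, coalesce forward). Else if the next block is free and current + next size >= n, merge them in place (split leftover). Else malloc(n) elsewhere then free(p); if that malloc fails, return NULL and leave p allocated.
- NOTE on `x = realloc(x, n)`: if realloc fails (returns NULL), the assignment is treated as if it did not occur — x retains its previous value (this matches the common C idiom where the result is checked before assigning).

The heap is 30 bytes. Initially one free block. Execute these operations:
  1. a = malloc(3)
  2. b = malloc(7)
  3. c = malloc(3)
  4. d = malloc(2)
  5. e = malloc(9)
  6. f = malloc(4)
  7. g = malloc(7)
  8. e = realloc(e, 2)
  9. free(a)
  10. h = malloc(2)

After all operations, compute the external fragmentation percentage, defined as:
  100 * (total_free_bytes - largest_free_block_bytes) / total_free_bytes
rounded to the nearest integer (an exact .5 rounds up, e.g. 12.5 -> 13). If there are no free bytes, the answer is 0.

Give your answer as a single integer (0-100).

Op 1: a = malloc(3) -> a = 0; heap: [0-2 ALLOC][3-29 FREE]
Op 2: b = malloc(7) -> b = 3; heap: [0-2 ALLOC][3-9 ALLOC][10-29 FREE]
Op 3: c = malloc(3) -> c = 10; heap: [0-2 ALLOC][3-9 ALLOC][10-12 ALLOC][13-29 FREE]
Op 4: d = malloc(2) -> d = 13; heap: [0-2 ALLOC][3-9 ALLOC][10-12 ALLOC][13-14 ALLOC][15-29 FREE]
Op 5: e = malloc(9) -> e = 15; heap: [0-2 ALLOC][3-9 ALLOC][10-12 ALLOC][13-14 ALLOC][15-23 ALLOC][24-29 FREE]
Op 6: f = malloc(4) -> f = 24; heap: [0-2 ALLOC][3-9 ALLOC][10-12 ALLOC][13-14 ALLOC][15-23 ALLOC][24-27 ALLOC][28-29 FREE]
Op 7: g = malloc(7) -> g = NULL; heap: [0-2 ALLOC][3-9 ALLOC][10-12 ALLOC][13-14 ALLOC][15-23 ALLOC][24-27 ALLOC][28-29 FREE]
Op 8: e = realloc(e, 2) -> e = 15; heap: [0-2 ALLOC][3-9 ALLOC][10-12 ALLOC][13-14 ALLOC][15-16 ALLOC][17-23 FREE][24-27 ALLOC][28-29 FREE]
Op 9: free(a) -> (freed a); heap: [0-2 FREE][3-9 ALLOC][10-12 ALLOC][13-14 ALLOC][15-16 ALLOC][17-23 FREE][24-27 ALLOC][28-29 FREE]
Op 10: h = malloc(2) -> h = 0; heap: [0-1 ALLOC][2-2 FREE][3-9 ALLOC][10-12 ALLOC][13-14 ALLOC][15-16 ALLOC][17-23 FREE][24-27 ALLOC][28-29 FREE]
Free blocks: [1 7 2] total_free=10 largest=7 -> 100*(10-7)/10 = 300/10 = 30

Answer: 30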